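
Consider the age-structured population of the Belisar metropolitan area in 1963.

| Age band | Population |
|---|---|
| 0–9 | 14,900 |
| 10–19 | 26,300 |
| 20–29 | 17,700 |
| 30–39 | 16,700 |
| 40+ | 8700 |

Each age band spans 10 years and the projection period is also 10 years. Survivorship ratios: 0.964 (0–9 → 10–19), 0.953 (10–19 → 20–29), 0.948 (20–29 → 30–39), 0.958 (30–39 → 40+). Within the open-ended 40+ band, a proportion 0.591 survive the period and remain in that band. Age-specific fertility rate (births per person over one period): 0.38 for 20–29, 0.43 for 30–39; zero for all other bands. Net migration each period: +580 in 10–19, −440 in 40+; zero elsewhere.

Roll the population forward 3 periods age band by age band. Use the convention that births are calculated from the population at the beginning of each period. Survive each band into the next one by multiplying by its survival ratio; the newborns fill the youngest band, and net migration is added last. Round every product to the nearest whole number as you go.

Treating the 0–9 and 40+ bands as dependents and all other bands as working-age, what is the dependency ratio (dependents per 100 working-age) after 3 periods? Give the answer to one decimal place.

125.0

Period 1.
Births: 17700 * 0.38 = 6726  |  16700 * 0.43 = 7181 ⇒ total 13907
10–19: 14900 * 0.964 = 14364
20–29: 26300 * 0.953 = 25064
30–39: 17700 * 0.948 = 16780
40+: 16700 * 0.958 + 8700 * 0.591 = 15999 + 5142 = 21141
Net migration: 10–19 + 580 → 14944; 40+ − 440 → 20701
Population now: 0–9=13907, 10–19=14944, 20–29=25064, 30–39=16780, 40+=20701
Period 2.
Births: 25064 * 0.38 = 9524  |  16780 * 0.43 = 7215 ⇒ total 16739
10–19: 13907 * 0.964 = 13406
20–29: 14944 * 0.953 = 14242
30–39: 25064 * 0.948 = 23761
40+: 16780 * 0.958 + 20701 * 0.591 = 16075 + 12234 = 28309
Net migration: 10–19 + 580 → 13986; 40+ − 440 → 27869
Population now: 0–9=16739, 10–19=13986, 20–29=14242, 30–39=23761, 40+=27869
Period 3.
Births: 14242 * 0.38 = 5412  |  23761 * 0.43 = 10217 ⇒ total 15629
10–19: 16739 * 0.964 = 16136
20–29: 13986 * 0.953 = 13329
30–39: 14242 * 0.948 = 13501
40+: 23761 * 0.958 + 27869 * 0.591 = 22763 + 16471 = 39234
Net migration: 10–19 + 580 → 16716; 40+ − 440 → 38794
Population now: 0–9=15629, 10–19=16716, 20–29=13329, 30–39=13501, 40+=38794
Dependents (band 0–9 + band 40+) = 15629 + 38794 = 54423; working-age = 43546; ratio = 54423/43546 × 100 = 125.0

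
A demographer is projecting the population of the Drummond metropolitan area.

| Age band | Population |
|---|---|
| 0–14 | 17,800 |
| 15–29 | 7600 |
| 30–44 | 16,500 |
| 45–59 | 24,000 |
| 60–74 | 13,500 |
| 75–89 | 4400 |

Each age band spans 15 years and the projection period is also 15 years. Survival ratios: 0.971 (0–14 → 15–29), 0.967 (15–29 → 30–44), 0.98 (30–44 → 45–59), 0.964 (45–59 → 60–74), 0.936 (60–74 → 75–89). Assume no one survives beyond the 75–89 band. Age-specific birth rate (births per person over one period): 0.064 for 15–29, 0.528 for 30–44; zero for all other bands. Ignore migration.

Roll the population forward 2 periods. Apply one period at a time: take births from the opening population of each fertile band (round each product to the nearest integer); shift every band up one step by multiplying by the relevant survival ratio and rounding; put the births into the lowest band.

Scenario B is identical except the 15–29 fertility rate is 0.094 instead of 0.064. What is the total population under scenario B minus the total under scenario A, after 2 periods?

741

After projecting period 1:
Births: 7600 × 0.064 = 486 ; 16500 × 0.528 = 8712 → total 9198
15–29: 17800 × 0.971 = 17284
30–44: 7600 × 0.967 = 7349
45–59: 16500 × 0.98 = 16170
60–74: 24000 × 0.964 = 23136
75–89: 13500 × 0.936 = 12636
Giving 9198 / 17284 / 7349 / 16170 / 23136 / 12636.
After projecting period 2:
Births: 17284 × 0.064 = 1106 ; 7349 × 0.528 = 3880 → total 4986
15–29: 9198 × 0.971 = 8931
30–44: 17284 × 0.967 = 16714
45–59: 7349 × 0.98 = 7202
60–74: 16170 × 0.964 = 15588
75–89: 23136 × 0.936 = 21655
Giving 4986 / 8931 / 16714 / 7202 / 15588 / 21655.
Scenario A total after 2 periods: 75076
Scenario B projection —
After projecting period 1:
Births: 7600 × 0.094 = 714 ; 16500 × 0.528 = 8712 → total 9426
15–29: 17800 × 0.971 = 17284
30–44: 7600 × 0.967 = 7349
45–59: 16500 × 0.98 = 16170
60–74: 24000 × 0.964 = 23136
75–89: 13500 × 0.936 = 12636
Giving 9426 / 17284 / 7349 / 16170 / 23136 / 12636.
After projecting period 2:
Births: 17284 × 0.094 = 1625 ; 7349 × 0.528 = 3880 → total 5505
15–29: 9426 × 0.971 = 9153
30–44: 17284 × 0.967 = 16714
45–59: 7349 × 0.98 = 7202
60–74: 16170 × 0.964 = 15588
75–89: 23136 × 0.936 = 21655
Giving 5505 / 9153 / 16714 / 7202 / 15588 / 21655.
Scenario B total after 2 periods: 75817
Difference B − A = 75817 − 75076 = 741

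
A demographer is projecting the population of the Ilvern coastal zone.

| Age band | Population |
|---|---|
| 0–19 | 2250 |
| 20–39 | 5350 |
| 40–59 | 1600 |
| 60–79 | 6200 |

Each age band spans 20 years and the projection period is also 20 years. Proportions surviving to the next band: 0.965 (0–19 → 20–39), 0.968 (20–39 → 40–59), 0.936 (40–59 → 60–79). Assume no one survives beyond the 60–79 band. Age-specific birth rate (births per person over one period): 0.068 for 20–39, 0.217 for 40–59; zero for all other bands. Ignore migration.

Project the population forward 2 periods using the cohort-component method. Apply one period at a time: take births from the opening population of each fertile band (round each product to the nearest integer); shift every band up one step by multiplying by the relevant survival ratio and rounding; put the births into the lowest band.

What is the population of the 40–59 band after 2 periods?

After projecting period 1:
Births: 5350 × 0.068 = 364 ; 1600 × 0.217 = 347 → 711
20–39: 2250 × 0.965 = 2171
40–59: 5350 × 0.968 = 5179
60–79: 1600 × 0.936 = 1498
Population now: 0–19=711, 20–39=2171, 40–59=5179, 60–79=1498
After projecting period 2:
Births: 2171 × 0.068 = 148 ; 5179 × 0.217 = 1124 → 1272
20–39: 711 × 0.965 = 686
40–59: 2171 × 0.968 = 2102
60–79: 5179 × 0.936 = 4848
Population now: 0–19=1272, 20–39=686, 40–59=2102, 60–79=4848

2102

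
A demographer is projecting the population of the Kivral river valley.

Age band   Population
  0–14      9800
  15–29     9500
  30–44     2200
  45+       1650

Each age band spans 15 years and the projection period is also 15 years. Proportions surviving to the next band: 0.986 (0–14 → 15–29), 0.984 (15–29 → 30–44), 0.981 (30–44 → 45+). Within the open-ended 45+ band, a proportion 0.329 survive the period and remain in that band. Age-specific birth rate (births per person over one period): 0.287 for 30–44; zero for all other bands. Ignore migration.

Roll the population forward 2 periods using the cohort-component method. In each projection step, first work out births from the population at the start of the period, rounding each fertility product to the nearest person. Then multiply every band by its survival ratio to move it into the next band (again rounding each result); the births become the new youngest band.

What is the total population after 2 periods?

22872

Numbering the groups 1..4 from youngest to oldest:
[period 1]
Births: 2200 * 0.287 = 631
Group 2: 9800 * 0.986 = 9663
Group 3: 9500 * 0.984 = 9348
Group 4: 2200 * 0.981 + 1650 * 0.329 = 2158 + 543 = 2701
Giving 631 / 9663 / 9348 / 2701.
[period 2]
Births: 9348 * 0.287 = 2683
Group 2: 631 * 0.986 = 622
Group 3: 9663 * 0.984 = 9508
Group 4: 9348 * 0.981 + 2701 * 0.329 = 9170 + 889 = 10059
Giving 2683 / 622 / 9508 / 10059.
Total after period 2: 2683 + 622 + 9508 + 10059 = 22872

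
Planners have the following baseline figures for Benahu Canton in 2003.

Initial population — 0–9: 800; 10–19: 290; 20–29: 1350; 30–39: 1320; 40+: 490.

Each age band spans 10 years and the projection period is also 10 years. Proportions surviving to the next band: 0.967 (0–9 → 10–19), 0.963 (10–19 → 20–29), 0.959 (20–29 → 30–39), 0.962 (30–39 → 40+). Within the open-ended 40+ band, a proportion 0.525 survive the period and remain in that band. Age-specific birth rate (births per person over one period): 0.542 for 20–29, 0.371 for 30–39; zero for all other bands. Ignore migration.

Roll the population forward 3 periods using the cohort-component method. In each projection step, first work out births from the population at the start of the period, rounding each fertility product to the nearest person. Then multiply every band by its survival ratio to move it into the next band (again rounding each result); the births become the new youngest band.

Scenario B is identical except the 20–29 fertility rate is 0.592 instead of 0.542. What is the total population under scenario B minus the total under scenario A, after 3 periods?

113

Period 1:
Births: 1350 × 0.542 = 732 ; 1320 × 0.371 = 490 — total 1222
10–19: 800 × 0.967 = 774
20–29: 290 × 0.963 = 279
30–39: 1350 × 0.959 = 1295
40+: 1320 × 0.962 + 490 × 0.525 = 1270 + 257 = 1527
Giving 1222 / 774 / 279 / 1295 / 1527.
Period 2:
Births: 279 × 0.542 = 151 ; 1295 × 0.371 = 480 — total 631
10–19: 1222 × 0.967 = 1182
20–29: 774 × 0.963 = 745
30–39: 279 × 0.959 = 268
40+: 1295 × 0.962 + 1527 × 0.525 = 1246 + 802 = 2048
Giving 631 / 1182 / 745 / 268 / 2048.
Period 3:
Births: 745 × 0.542 = 404 ; 268 × 0.371 = 99 — total 503
10–19: 631 × 0.967 = 610
20–29: 1182 × 0.963 = 1138
30–39: 745 × 0.959 = 714
40+: 268 × 0.962 + 2048 × 0.525 = 258 + 1075 = 1333
Giving 503 / 610 / 1138 / 714 / 1333.
Scenario A total after 3 periods: 4298
Scenario B projection —
Period 1:
Births: 1350 × 0.592 = 799 ; 1320 × 0.371 = 490 — total 1289
10–19: 800 × 0.967 = 774
20–29: 290 × 0.963 = 279
30–39: 1350 × 0.959 = 1295
40+: 1320 × 0.962 + 490 × 0.525 = 1270 + 257 = 1527
Giving 1289 / 774 / 279 / 1295 / 1527.
Period 2:
Births: 279 × 0.592 = 165 ; 1295 × 0.371 = 480 — total 645
10–19: 1289 × 0.967 = 1246
20–29: 774 × 0.963 = 745
30–39: 279 × 0.959 = 268
40+: 1295 × 0.962 + 1527 × 0.525 = 1246 + 802 = 2048
Giving 645 / 1246 / 745 / 268 / 2048.
Period 3:
Births: 745 × 0.592 = 441 ; 268 × 0.371 = 99 — total 540
10–19: 645 × 0.967 = 624
20–29: 1246 × 0.963 = 1200
30–39: 745 × 0.959 = 714
40+: 268 × 0.962 + 2048 × 0.525 = 258 + 1075 = 1333
Giving 540 / 624 / 1200 / 714 / 1333.
Scenario B total after 3 periods: 4411
Difference B − A = 4411 − 4298 = 113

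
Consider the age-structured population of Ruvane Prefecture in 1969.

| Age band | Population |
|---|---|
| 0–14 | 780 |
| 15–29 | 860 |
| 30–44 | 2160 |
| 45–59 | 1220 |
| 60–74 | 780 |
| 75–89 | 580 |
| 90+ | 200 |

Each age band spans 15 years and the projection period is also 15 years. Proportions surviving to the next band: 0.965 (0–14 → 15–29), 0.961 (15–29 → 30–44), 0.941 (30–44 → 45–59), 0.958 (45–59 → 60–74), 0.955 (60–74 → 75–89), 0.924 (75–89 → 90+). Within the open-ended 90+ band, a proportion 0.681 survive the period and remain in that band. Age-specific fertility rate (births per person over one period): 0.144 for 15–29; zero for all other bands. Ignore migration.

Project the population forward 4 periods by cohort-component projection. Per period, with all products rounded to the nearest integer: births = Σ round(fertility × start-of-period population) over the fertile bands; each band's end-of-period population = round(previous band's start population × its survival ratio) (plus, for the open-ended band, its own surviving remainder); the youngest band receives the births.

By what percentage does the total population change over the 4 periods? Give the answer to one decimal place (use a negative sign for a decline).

Let band 1 be 0–14 through band 7 = 90+.
Period 1:
Births: 860 * 0.144 = 124
Band 2: 780 * 0.965 = 753
Band 3: 860 * 0.961 = 826
Band 4: 2160 * 0.941 = 2033
Band 5: 1220 * 0.958 = 1169
Band 6: 780 * 0.955 = 745
Band 7: 580 * 0.924 + 200 * 0.681 = 536 + 136 = 672
Population now: 0–14=124, 15–29=753, 30–44=826, 45–59=2033, 60–74=1169, 75–89=745, 90+=672
Period 2:
Births: 753 * 0.144 = 108
Band 2: 124 * 0.965 = 120
Band 3: 753 * 0.961 = 724
Band 4: 826 * 0.941 = 777
Band 5: 2033 * 0.958 = 1948
Band 6: 1169 * 0.955 = 1116
Band 7: 745 * 0.924 + 672 * 0.681 = 688 + 458 = 1146
Population now: 0–14=108, 15–29=120, 30–44=724, 45–59=777, 60–74=1948, 75–89=1116, 90+=1146
Period 3:
Births: 120 * 0.144 = 17
Band 2: 108 * 0.965 = 104
Band 3: 120 * 0.961 = 115
Band 4: 724 * 0.941 = 681
Band 5: 777 * 0.958 = 744
Band 6: 1948 * 0.955 = 1860
Band 7: 1116 * 0.924 + 1146 * 0.681 = 1031 + 780 = 1811
Population now: 0–14=17, 15–29=104, 30–44=115, 45–59=681, 60–74=744, 75–89=1860, 90+=1811
Period 4:
Births: 104 * 0.144 = 15
Band 2: 17 * 0.965 = 16
Band 3: 104 * 0.961 = 100
Band 4: 115 * 0.941 = 108
Band 5: 681 * 0.958 = 652
Band 6: 744 * 0.955 = 711
Band 7: 1860 * 0.924 + 1811 * 0.681 = 1719 + 1233 = 2952
Population now: 0–14=15, 15–29=16, 30–44=100, 45–59=108, 60–74=652, 75–89=711, 90+=2952
Total: 6580 → 4554; change = -2026; percentage change = -30.8%

-30.8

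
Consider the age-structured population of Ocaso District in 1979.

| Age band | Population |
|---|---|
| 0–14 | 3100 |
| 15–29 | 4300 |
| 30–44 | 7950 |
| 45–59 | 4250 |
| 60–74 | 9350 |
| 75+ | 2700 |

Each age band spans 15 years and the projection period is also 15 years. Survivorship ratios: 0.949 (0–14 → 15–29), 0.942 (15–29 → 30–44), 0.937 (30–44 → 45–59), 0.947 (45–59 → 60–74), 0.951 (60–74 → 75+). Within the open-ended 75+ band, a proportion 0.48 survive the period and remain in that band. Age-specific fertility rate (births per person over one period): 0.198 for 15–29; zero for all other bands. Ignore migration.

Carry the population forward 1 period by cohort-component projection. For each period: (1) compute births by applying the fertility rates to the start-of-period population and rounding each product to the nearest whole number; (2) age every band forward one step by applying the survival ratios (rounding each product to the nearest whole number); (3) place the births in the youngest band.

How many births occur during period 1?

851

Period 1.
Births: 4300 * 0.198 = 851
15–29: 3100 * 0.949 = 2942
30–44: 4300 * 0.942 = 4051
45–59: 7950 * 0.937 = 7449
60–74: 4250 * 0.947 = 4025
75+: 9350 * 0.951 + 2700 * 0.48 = 8892 + 1296 = 10188
End of period: [851, 2942, 4051, 7449, 4025, 10188]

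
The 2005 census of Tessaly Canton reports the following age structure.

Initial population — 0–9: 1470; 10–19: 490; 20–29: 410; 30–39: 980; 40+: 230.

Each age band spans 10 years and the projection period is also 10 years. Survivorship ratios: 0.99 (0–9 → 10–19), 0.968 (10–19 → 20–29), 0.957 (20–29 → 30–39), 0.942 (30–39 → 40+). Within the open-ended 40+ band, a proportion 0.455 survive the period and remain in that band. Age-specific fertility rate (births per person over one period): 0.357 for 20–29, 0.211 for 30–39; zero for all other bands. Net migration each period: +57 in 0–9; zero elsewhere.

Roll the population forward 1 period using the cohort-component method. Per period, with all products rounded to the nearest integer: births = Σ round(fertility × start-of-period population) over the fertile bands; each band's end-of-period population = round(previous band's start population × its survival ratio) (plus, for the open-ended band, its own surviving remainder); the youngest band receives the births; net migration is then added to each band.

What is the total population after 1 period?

3759

Call the groups 1 to 5, youngest first.
After projecting period 1:
Births: 410 × 0.357 = 146  |  980 × 0.211 = 207 ⇒ total 353
Group 2: 1470 × 0.99 = 1455
Group 3: 490 × 0.968 = 474
Group 4: 410 × 0.957 = 392
Group 5: 980 × 0.942 + 230 × 0.455 = 923 + 105 = 1028
Net migration: Group 1 + 57 → 410
→ [410, 1455, 474, 392, 1028]
Total after period 1: 410 + 1455 + 474 + 392 + 1028 = 3759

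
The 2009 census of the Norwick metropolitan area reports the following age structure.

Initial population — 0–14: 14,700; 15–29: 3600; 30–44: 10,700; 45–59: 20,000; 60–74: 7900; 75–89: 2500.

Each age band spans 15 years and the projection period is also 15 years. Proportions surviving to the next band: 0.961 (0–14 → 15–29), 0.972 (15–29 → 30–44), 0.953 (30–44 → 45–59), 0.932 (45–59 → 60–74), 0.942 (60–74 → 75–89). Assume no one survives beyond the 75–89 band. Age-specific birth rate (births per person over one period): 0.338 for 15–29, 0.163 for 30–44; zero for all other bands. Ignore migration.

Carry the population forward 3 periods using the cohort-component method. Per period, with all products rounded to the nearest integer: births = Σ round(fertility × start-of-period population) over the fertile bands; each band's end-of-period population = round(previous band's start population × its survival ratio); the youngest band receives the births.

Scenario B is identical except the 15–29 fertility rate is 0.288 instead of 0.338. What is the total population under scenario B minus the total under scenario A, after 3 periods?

-1039

(Groups numbered youngest = 1 to oldest = 6.)
— Period 1 —
Births: 3600 × 0.338 = 1217  |  10700 × 0.163 = 1744 ⇒ total 2961
Group 2: 14700 × 0.961 = 14127
Group 3: 3600 × 0.972 = 3499
Group 4: 10700 × 0.953 = 10197
Group 5: 20000 × 0.932 = 18640
Group 6: 7900 × 0.942 = 7442
End of period: [2961, 14127, 3499, 10197, 18640, 7442]
— Period 2 —
Births: 14127 × 0.338 = 4775  |  3499 × 0.163 = 570 ⇒ total 5345
Group 2: 2961 × 0.961 = 2846
Group 3: 14127 × 0.972 = 13731
Group 4: 3499 × 0.953 = 3335
Group 5: 10197 × 0.932 = 9504
Group 6: 18640 × 0.942 = 17559
End of period: [5345, 2846, 13731, 3335, 9504, 17559]
— Period 3 —
Births: 2846 × 0.338 = 962  |  13731 × 0.163 = 2238 ⇒ total 3200
Group 2: 5345 × 0.961 = 5137
Group 3: 2846 × 0.972 = 2766
Group 4: 13731 × 0.953 = 13086
Group 5: 3335 × 0.932 = 3108
Group 6: 9504 × 0.942 = 8953
End of period: [3200, 5137, 2766, 13086, 3108, 8953]
Scenario A total after 3 periods: 36250
Scenario B projection —
— Period 1 —
Births: 3600 × 0.288 = 1037  |  10700 × 0.163 = 1744 ⇒ total 2781
Group 2: 14700 × 0.961 = 14127
Group 3: 3600 × 0.972 = 3499
Group 4: 10700 × 0.953 = 10197
Group 5: 20000 × 0.932 = 18640
Group 6: 7900 × 0.942 = 7442
End of period: [2781, 14127, 3499, 10197, 18640, 7442]
— Period 2 —
Births: 14127 × 0.288 = 4069  |  3499 × 0.163 = 570 ⇒ total 4639
Group 2: 2781 × 0.961 = 2673
Group 3: 14127 × 0.972 = 13731
Group 4: 3499 × 0.953 = 3335
Group 5: 10197 × 0.932 = 9504
Group 6: 18640 × 0.942 = 17559
End of period: [4639, 2673, 13731, 3335, 9504, 17559]
— Period 3 —
Births: 2673 × 0.288 = 770  |  13731 × 0.163 = 2238 ⇒ total 3008
Group 2: 4639 × 0.961 = 4458
Group 3: 2673 × 0.972 = 2598
Group 4: 13731 × 0.953 = 13086
Group 5: 3335 × 0.932 = 3108
Group 6: 9504 × 0.942 = 8953
End of period: [3008, 4458, 2598, 13086, 3108, 8953]
Scenario B total after 3 periods: 35211
Difference B − A = 35211 − 36250 = -1039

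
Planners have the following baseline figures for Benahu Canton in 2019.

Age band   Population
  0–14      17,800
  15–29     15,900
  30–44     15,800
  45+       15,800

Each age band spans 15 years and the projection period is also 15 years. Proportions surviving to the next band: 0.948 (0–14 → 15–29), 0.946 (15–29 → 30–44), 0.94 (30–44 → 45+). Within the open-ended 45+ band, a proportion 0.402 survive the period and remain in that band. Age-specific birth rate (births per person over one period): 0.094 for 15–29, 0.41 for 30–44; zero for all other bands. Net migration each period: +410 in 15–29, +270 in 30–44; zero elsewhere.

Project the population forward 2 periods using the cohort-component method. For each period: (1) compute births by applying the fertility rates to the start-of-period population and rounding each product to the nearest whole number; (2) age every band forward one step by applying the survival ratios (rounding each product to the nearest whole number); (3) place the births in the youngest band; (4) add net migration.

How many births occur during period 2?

Call the groups 1 to 4, youngest first.
After projecting period 1:
Births: 15900 × 0.094 = 1495 ; 15800 × 0.41 = 6478 — total 7973
Group 2: 17800 × 0.948 = 16874
Group 3: 15900 × 0.946 = 15041
Group 4: 15800 × 0.94 + 15800 × 0.402 = 14852 + 6352 = 21204
Net migration: Group 2 + 410 → 17284; Group 3 + 270 → 15311
Giving 7973 / 17284 / 15311 / 21204.
After projecting period 2:
Births: 17284 × 0.094 = 1625 ; 15311 × 0.41 = 6278 — total 7903
Group 2: 7973 × 0.948 = 7558
Group 3: 17284 × 0.946 = 16351
Group 4: 15311 × 0.94 + 21204 × 0.402 = 14392 + 8524 = 22916
Net migration: Group 2 + 410 → 7968; Group 3 + 270 → 16621
Giving 7903 / 7968 / 16621 / 22916.

7903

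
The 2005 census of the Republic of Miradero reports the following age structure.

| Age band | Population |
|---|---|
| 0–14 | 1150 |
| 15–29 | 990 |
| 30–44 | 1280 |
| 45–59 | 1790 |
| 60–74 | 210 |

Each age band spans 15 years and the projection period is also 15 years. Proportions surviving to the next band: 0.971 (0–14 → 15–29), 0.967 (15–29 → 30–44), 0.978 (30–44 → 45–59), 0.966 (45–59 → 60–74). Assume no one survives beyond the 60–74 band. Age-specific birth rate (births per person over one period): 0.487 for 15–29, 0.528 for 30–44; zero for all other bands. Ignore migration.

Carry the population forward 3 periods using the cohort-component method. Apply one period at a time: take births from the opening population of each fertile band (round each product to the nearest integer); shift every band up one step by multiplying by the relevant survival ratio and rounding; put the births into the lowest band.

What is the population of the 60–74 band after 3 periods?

904

Call the bands 1 to 5, youngest first.
Period 1.
Births: 990 × 0.487 = 482, 1280 × 0.528 = 676 — total 1158
Band 2: 1150 × 0.971 = 1117
Band 3: 990 × 0.967 = 957
Band 4: 1280 × 0.978 = 1252
Band 5: 1790 × 0.966 = 1729
Population now: 0–14=1158, 15–29=1117, 30–44=957, 45–59=1252, 60–74=1729
Period 2.
Births: 1117 × 0.487 = 544, 957 × 0.528 = 505 — total 1049
Band 2: 1158 × 0.971 = 1124
Band 3: 1117 × 0.967 = 1080
Band 4: 957 × 0.978 = 936
Band 5: 1252 × 0.966 = 1209
Population now: 0–14=1049, 15–29=1124, 30–44=1080, 45–59=936, 60–74=1209
Period 3.
Births: 1124 × 0.487 = 547, 1080 × 0.528 = 570 — total 1117
Band 2: 1049 × 0.971 = 1019
Band 3: 1124 × 0.967 = 1087
Band 4: 1080 × 0.978 = 1056
Band 5: 936 × 0.966 = 904
Population now: 0–14=1117, 15–29=1019, 30–44=1087, 45–59=1056, 60–74=904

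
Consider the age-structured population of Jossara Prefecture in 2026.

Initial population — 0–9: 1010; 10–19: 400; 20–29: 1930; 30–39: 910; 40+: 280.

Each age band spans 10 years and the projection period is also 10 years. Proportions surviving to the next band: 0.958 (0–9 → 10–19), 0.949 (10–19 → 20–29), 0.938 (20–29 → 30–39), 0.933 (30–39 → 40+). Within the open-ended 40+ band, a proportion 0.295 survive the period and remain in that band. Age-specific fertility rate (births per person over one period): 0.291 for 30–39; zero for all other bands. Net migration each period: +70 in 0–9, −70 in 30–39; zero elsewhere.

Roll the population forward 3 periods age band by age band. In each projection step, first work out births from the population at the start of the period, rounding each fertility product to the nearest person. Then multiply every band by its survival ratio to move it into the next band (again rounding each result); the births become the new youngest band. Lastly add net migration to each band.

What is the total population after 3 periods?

Numbering the bands 1..5 from youngest to oldest:
After projecting period 1:
Births: 910 * 0.291 = 265
Band 2: 1010 * 0.958 = 968
Band 3: 400 * 0.949 = 380
Band 4: 1930 * 0.938 = 1810
Band 5: 910 * 0.933 + 280 * 0.295 = 849 + 83 = 932
Net migration: Band 1 + 70 → 335; Band 4 − 70 → 1740
End of period: [335, 968, 380, 1740, 932]
After projecting period 2:
Births: 1740 * 0.291 = 506
Band 2: 335 * 0.958 = 321
Band 3: 968 * 0.949 = 919
Band 4: 380 * 0.938 = 356
Band 5: 1740 * 0.933 + 932 * 0.295 = 1623 + 275 = 1898
Net migration: Band 1 + 70 → 576; Band 4 − 70 → 286
End of period: [576, 321, 919, 286, 1898]
After projecting period 3:
Births: 286 * 0.291 = 83
Band 2: 576 * 0.958 = 552
Band 3: 321 * 0.949 = 305
Band 4: 919 * 0.938 = 862
Band 5: 286 * 0.933 + 1898 * 0.295 = 267 + 560 = 827
Net migration: Band 1 + 70 → 153; Band 4 − 70 → 792
End of period: [153, 552, 305, 792, 827]
Total after period 3: 153 + 552 + 305 + 792 + 827 = 2629

2629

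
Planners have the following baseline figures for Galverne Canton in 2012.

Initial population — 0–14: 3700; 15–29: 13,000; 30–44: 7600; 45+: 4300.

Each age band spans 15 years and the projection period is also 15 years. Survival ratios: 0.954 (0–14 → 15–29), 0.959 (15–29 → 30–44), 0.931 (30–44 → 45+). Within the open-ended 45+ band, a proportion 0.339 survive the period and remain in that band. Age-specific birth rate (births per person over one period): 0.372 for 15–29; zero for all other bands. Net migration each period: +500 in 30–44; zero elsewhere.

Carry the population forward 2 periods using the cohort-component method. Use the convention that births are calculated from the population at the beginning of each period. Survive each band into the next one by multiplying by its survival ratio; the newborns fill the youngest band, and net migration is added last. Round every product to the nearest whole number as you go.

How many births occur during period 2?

1313

Period 1.
Births: 13000 * 0.372 = 4836
15–29: 3700 * 0.954 = 3530
30–44: 13000 * 0.959 = 12467
45+: 7600 * 0.931 + 4300 * 0.339 = 7076 + 1458 = 8534
Net migration: 30–44 + 500 → 12967
→ [4836, 3530, 12967, 8534]
Period 2.
Births: 3530 * 0.372 = 1313
15–29: 4836 * 0.954 = 4614
30–44: 3530 * 0.959 = 3385
45+: 12967 * 0.931 + 8534 * 0.339 = 12072 + 2893 = 14965
Net migration: 30–44 + 500 → 3885
→ [1313, 4614, 3885, 14965]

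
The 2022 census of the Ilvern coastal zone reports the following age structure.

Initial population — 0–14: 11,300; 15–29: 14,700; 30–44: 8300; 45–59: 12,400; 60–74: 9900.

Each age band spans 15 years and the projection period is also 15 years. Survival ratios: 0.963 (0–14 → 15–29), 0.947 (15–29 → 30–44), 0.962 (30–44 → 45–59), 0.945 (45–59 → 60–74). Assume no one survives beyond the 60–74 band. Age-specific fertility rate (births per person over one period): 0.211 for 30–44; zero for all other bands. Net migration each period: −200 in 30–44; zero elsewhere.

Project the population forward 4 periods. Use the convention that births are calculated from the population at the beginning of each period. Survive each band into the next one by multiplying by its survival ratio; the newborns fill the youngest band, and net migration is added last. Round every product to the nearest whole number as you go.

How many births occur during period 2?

After projecting period 1:
Births: 8300 * 0.211 = 1751
15–29: 11300 * 0.963 = 10882
30–44: 14700 * 0.947 = 13921
45–59: 8300 * 0.962 = 7985
60–74: 12400 * 0.945 = 11718
Net migration: 30–44 − 200 → 13721
→ [1751, 10882, 13721, 7985, 11718]
After projecting period 2:
Births: 13721 * 0.211 = 2895
15–29: 1751 * 0.963 = 1686
30–44: 10882 * 0.947 = 10305
45–59: 13721 * 0.962 = 13200
60–74: 7985 * 0.945 = 7546
Net migration: 30–44 − 200 → 10105
→ [2895, 1686, 10105, 13200, 7546]

2895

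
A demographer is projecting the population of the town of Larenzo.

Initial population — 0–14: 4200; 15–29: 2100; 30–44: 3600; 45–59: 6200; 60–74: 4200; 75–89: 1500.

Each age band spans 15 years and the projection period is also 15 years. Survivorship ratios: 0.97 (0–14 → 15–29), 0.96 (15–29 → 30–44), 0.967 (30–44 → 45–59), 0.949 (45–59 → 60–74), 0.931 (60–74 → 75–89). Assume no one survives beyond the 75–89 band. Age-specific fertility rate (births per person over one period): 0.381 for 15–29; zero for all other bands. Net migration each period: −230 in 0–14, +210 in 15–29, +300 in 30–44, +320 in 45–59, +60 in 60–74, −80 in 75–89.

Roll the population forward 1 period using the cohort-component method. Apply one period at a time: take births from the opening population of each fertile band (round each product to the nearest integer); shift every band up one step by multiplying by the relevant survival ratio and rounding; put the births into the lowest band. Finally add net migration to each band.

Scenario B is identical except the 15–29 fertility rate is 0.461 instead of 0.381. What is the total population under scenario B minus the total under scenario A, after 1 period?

168

Period 1:
Births: 2100 × 0.381 = 800
15–29: 4200 × 0.97 = 4074
30–44: 2100 × 0.96 = 2016
45–59: 3600 × 0.967 = 3481
60–74: 6200 × 0.949 = 5884
75–89: 4200 × 0.931 = 3910
Net migration: 0–14 − 230 → 570; 15–29 + 210 → 4284; 30–44 + 300 → 2316; 45–59 + 320 → 3801; 60–74 + 60 → 5944; 75–89 − 80 → 3830
Population now: 0–14=570, 15–29=4284, 30–44=2316, 45–59=3801, 60–74=5944, 75–89=3830
Scenario A total after 1 period: 20745
Scenario B projection —
Period 1:
Births: 2100 × 0.461 = 968
15–29: 4200 × 0.97 = 4074
30–44: 2100 × 0.96 = 2016
45–59: 3600 × 0.967 = 3481
60–74: 6200 × 0.949 = 5884
75–89: 4200 × 0.931 = 3910
Net migration: 0–14 − 230 → 738; 15–29 + 210 → 4284; 30–44 + 300 → 2316; 45–59 + 320 → 3801; 60–74 + 60 → 5944; 75–89 − 80 → 3830
Population now: 0–14=738, 15–29=4284, 30–44=2316, 45–59=3801, 60–74=5944, 75–89=3830
Scenario B total after 1 period: 20913
Difference B − A = 20913 − 20745 = 168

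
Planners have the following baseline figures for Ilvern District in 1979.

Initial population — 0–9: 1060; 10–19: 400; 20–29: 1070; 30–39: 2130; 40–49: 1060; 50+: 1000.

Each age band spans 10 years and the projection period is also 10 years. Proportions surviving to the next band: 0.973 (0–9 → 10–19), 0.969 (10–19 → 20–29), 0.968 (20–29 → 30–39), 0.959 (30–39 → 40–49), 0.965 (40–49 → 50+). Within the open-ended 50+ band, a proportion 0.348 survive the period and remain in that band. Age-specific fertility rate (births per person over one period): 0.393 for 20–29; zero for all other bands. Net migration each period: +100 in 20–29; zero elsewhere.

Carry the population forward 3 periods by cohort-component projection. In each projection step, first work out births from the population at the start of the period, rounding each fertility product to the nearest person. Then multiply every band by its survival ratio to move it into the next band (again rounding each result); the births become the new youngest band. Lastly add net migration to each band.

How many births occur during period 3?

432

Let group 1 be 0–9 through group 6 = 50+.
Period 1:
Births: 1070 * 0.393 = 421
Group 2: 1060 * 0.973 = 1031
Group 3: 400 * 0.969 = 388
Group 4: 1070 * 0.968 = 1036
Group 5: 2130 * 0.959 = 2043
Group 6: 1060 * 0.965 + 1000 * 0.348 = 1023 + 348 = 1371
Net migration: Group 3 + 100 → 488
Giving 421 / 1031 / 488 / 1036 / 2043 / 1371.
Period 2:
Births: 488 * 0.393 = 192
Group 2: 421 * 0.973 = 410
Group 3: 1031 * 0.969 = 999
Group 4: 488 * 0.968 = 472
Group 5: 1036 * 0.959 = 994
Group 6: 2043 * 0.965 + 1371 * 0.348 = 1971 + 477 = 2448
Net migration: Group 3 + 100 → 1099
Giving 192 / 410 / 1099 / 472 / 994 / 2448.
Period 3:
Births: 1099 * 0.393 = 432
Group 2: 192 * 0.973 = 187
Group 3: 410 * 0.969 = 397
Group 4: 1099 * 0.968 = 1064
Group 5: 472 * 0.959 = 453
Group 6: 994 * 0.965 + 2448 * 0.348 = 959 + 852 = 1811
Net migration: Group 3 + 100 → 497
Giving 432 / 187 / 497 / 1064 / 453 / 1811.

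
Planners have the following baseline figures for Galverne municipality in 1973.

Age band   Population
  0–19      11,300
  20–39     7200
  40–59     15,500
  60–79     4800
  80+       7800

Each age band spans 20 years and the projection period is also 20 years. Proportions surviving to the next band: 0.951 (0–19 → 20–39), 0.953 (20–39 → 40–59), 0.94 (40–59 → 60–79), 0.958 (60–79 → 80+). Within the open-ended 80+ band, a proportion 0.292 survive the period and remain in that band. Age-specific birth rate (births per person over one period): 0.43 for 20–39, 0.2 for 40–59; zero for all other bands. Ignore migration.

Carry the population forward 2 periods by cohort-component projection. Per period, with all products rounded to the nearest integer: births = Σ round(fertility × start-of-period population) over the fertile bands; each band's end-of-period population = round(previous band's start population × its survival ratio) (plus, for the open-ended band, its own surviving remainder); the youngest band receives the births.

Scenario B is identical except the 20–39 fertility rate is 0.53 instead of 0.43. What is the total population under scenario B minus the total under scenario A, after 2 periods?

Let group 1 be 0–19 through group 5 = 80+.
Period 1.
Births: 7200 × 0.43 = 3096, 15500 × 0.2 = 3100 → total 6196
Group 2: 11300 × 0.951 = 10746
Group 3: 7200 × 0.953 = 6862
Group 4: 15500 × 0.94 = 14570
Group 5: 4800 × 0.958 + 7800 × 0.292 = 4598 + 2278 = 6876
End of period: [6196, 10746, 6862, 14570, 6876]
Period 2.
Births: 10746 × 0.43 = 4621, 6862 × 0.2 = 1372 → total 5993
Group 2: 6196 × 0.951 = 5892
Group 3: 10746 × 0.953 = 10241
Group 4: 6862 × 0.94 = 6450
Group 5: 14570 × 0.958 + 6876 × 0.292 = 13958 + 2008 = 15966
End of period: [5993, 5892, 10241, 6450, 15966]
Scenario A total after 2 periods: 44542
Scenario B projection —
Period 1.
Births: 7200 × 0.53 = 3816, 15500 × 0.2 = 3100 → total 6916
Group 2: 11300 × 0.951 = 10746
Group 3: 7200 × 0.953 = 6862
Group 4: 15500 × 0.94 = 14570
Group 5: 4800 × 0.958 + 7800 × 0.292 = 4598 + 2278 = 6876
End of period: [6916, 10746, 6862, 14570, 6876]
Period 2.
Births: 10746 × 0.53 = 5695, 6862 × 0.2 = 1372 → total 7067
Group 2: 6916 × 0.951 = 6577
Group 3: 10746 × 0.953 = 10241
Group 4: 6862 × 0.94 = 6450
Group 5: 14570 × 0.958 + 6876 × 0.292 = 13958 + 2008 = 15966
End of period: [7067, 6577, 10241, 6450, 15966]
Scenario B total after 2 periods: 46301
Difference B − A = 46301 − 44542 = 1759

1759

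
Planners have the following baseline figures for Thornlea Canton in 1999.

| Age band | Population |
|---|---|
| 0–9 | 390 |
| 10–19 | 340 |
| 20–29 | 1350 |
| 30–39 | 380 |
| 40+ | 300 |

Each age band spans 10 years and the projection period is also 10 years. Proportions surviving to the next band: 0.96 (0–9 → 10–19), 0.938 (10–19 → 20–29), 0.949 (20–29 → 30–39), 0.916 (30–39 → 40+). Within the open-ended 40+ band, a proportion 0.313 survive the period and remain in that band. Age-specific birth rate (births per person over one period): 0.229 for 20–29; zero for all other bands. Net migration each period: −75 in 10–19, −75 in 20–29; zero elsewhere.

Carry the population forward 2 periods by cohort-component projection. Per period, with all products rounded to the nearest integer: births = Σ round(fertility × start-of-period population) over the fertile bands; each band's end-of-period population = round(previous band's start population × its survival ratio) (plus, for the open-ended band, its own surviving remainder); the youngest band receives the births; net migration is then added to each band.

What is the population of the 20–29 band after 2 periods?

205

Numbering the bands 1..5 from youngest to oldest:
After projecting period 1:
Births: 1350 × 0.229 = 309
Band 2: 390 × 0.96 = 374
Band 3: 340 × 0.938 = 319
Band 4: 1350 × 0.949 = 1281
Band 5: 380 × 0.916 + 300 × 0.313 = 348 + 94 = 442
Net migration: Band 2 − 75 → 299; Band 3 − 75 → 244
Population now: 0–9=309, 10–19=299, 20–29=244, 30–39=1281, 40+=442
After projecting period 2:
Births: 244 × 0.229 = 56
Band 2: 309 × 0.96 = 297
Band 3: 299 × 0.938 = 280
Band 4: 244 × 0.949 = 232
Band 5: 1281 × 0.916 + 442 × 0.313 = 1173 + 138 = 1311
Net migration: Band 2 − 75 → 222; Band 3 − 75 → 205
Population now: 0–9=56, 10–19=222, 20–29=205, 30–39=232, 40+=1311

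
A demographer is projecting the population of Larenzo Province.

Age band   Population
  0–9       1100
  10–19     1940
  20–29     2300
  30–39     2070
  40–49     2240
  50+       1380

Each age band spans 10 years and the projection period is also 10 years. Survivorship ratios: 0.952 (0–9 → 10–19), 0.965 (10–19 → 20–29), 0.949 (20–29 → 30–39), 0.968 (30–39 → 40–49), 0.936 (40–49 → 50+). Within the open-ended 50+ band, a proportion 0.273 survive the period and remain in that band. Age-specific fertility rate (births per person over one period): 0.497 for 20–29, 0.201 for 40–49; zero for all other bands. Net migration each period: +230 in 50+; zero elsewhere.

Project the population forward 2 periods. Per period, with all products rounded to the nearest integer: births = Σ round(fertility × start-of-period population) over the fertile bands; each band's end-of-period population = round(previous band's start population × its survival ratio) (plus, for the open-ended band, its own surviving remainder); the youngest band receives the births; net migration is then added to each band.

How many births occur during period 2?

1333

Period 1:
Births: 2300 * 0.497 = 1143 ; 2240 * 0.201 = 450 → total 1593
10–19: 1100 * 0.952 = 1047
20–29: 1940 * 0.965 = 1872
30–39: 2300 * 0.949 = 2183
40–49: 2070 * 0.968 = 2004
50+: 2240 * 0.936 + 1380 * 0.273 = 2097 + 377 = 2474
Net migration: 50+ + 230 → 2704
→ [1593, 1047, 1872, 2183, 2004, 2704]
Period 2:
Births: 1872 * 0.497 = 930 ; 2004 * 0.201 = 403 → total 1333
10–19: 1593 * 0.952 = 1517
20–29: 1047 * 0.965 = 1010
30–39: 1872 * 0.949 = 1777
40–49: 2183 * 0.968 = 2113
50+: 2004 * 0.936 + 2704 * 0.273 = 1876 + 738 = 2614
Net migration: 50+ + 230 → 2844
→ [1333, 1517, 1010, 1777, 2113, 2844]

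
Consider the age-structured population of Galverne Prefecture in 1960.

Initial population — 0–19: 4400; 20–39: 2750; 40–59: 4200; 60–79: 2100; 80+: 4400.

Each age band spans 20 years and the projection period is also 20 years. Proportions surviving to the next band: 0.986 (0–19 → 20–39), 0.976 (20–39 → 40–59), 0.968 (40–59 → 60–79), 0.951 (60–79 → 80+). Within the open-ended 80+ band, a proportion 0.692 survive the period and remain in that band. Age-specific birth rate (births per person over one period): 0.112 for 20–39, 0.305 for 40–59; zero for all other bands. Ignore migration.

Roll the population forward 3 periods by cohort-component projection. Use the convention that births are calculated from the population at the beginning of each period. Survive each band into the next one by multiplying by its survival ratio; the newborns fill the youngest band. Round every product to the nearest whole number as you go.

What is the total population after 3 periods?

Period 1:
Births: 2750 × 0.112 = 308 ; 4200 × 0.305 = 1281 → 1589
20–39: 4400 × 0.986 = 4338
40–59: 2750 × 0.976 = 2684
60–79: 4200 × 0.968 = 4066
80+: 2100 × 0.951 + 4400 × 0.692 = 1997 + 3045 = 5042
End of period: [1589, 4338, 2684, 4066, 5042]
Period 2:
Births: 4338 × 0.112 = 486 ; 2684 × 0.305 = 819 → 1305
20–39: 1589 × 0.986 = 1567
40–59: 4338 × 0.976 = 4234
60–79: 2684 × 0.968 = 2598
80+: 4066 × 0.951 + 5042 × 0.692 = 3867 + 3489 = 7356
End of period: [1305, 1567, 4234, 2598, 7356]
Period 3:
Births: 1567 × 0.112 = 176 ; 4234 × 0.305 = 1291 → 1467
20–39: 1305 × 0.986 = 1287
40–59: 1567 × 0.976 = 1529
60–79: 4234 × 0.968 = 4099
80+: 2598 × 0.951 + 7356 × 0.692 = 2471 + 5090 = 7561
End of period: [1467, 1287, 1529, 4099, 7561]
Total after period 3: 1467 + 1287 + 1529 + 4099 + 7561 = 15943

15943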